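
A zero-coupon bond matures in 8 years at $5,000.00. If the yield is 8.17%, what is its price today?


Formula: Price = FV / (1 + r)^n
Substituting: Price = $5,000.00 / (1 + 0.0817)^8
Discount factor: (1.0817)^8 = 1.874367
Price = $5,000.00 / 1.874367 = $2,667.57

$2,667.57


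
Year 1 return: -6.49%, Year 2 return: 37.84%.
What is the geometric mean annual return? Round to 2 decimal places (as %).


Formula: Geometric mean = ((1+r1)*(1+r2))^(1/2) - 1
Product: (1 + -0.0649) * (1 + 0.3784) = 0.9351 * 1.3784 = 1.288942
Square root: 1.288942^0.5 = 1.135316
Geometric mean = 1.135316 - 1 = 0.135316
As percentage: 13.53%

13.53%


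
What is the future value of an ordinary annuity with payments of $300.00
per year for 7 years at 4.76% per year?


Formula: FV = PMT * ((1+r)^n - 1) / r
Growth factor: (1 + 0.0476)^7 = 1.384741
Numerator: 1.384741 - 1 = 0.384741
FV = $300.00 * 0.384741 / 0.0476 = $2,424.84

$2,424.84


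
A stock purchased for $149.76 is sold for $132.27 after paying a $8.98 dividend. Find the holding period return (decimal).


Formula: HPR = (P1 - P0 + D) / P0
Gain: $132.27 - $149.76 + $8.98 = -$8.51
HPR = -$8.51 / $149.76 = -0.0568

-0.0568


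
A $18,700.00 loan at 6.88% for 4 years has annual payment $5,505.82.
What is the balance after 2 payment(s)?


Formula: Balance = PV*(1+r)^k - PMT*((1+r)^k - 1)/r
Growth: (1 + 0.0688)^2 = 1.142333
Accumulated factor: ((1+r)^k - 1)/r = 2.0688
Balance = $18,700.00 * 1.142333 - $5,505.82 * 2.0688
Balance = $9,971.19

$9,971.19


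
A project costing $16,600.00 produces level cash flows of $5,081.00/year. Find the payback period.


Formula: Payback = investment / annual cash flow
Substituting: Payback = $16,600.00 / $5,081.00
Payback = 3.2671 years

3.2671 years


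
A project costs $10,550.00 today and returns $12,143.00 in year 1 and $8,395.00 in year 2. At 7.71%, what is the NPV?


Formula: NPV = C0 + C1/(1+r) + C2/(1+r)^2
Discount C1: $12,143.00 / (1 + 0.0771) = $11,273.79
Discount C2: $8,395.00 / (1 + 0.0771)^2 = $7,236.17
NPV = -$10,550.00 + $11,273.79 + $7,236.17 = $7,959.96

$7,959.96


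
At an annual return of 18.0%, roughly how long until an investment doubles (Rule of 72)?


Formula: Years ≈ 72 / r
Substituting: Years ≈ 72 / 18.0
Years ≈ 4.0

4.0 years


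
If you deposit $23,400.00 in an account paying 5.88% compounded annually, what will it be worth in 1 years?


Formula: FV = P * (1 + r)^n
Substituting: FV = $23,400.00 * (1 + 0.0588)^1
Growth factor: (1.0588)^1 = 1.0588
FV = $23,400.00 * 1.0588 = $24,775.92

$24,775.92


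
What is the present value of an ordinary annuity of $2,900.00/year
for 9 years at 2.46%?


Formula: PV = PMT * (1 - (1+r)^(-n)) / r
Discount factor: (1 + 0.0246)^(-9) = 0.803546
Bracket: 1 - 0.803546 = 0.196454
PV = $2,900.00 * 0.196454 / 0.0246 = $23,159.19

$23,159.19


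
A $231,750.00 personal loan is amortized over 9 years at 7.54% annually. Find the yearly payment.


Formula: PMT = PV * r / (1 - (1+r)^(-n))
Denominator: 1 - (1 + 0.0754)^(-9) = 0.48016
Numerator: $231,750.00 * 0.0754 = 17473.95
PMT = 17473.95 / 0.48016 = $36,391.93

$36,391.93


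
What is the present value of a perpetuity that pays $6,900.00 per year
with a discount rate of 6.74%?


Formula: PV = C / r
Substituting: PV = $6,900.00 / 0.0674
PV = $102,373.89

$102,373.89


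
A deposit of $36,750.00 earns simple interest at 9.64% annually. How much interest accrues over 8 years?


Formula: I = P * r * t
Substituting: I = $36,750.00 * 0.0964 * 8
Step: I = $36,750.00 * 0.7712
I = $28,341.60

$28,341.60


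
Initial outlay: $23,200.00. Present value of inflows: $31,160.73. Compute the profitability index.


Formula: PI = PV(cash flows) / initial investment
Substituting: PI = $31,160.73 / $23,200.00
PI = 1.3431

1.3431


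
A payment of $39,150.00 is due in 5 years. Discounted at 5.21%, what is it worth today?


Formula: PV = FV / (1 + r)^n
Substituting: PV = $39,150.00 / (1 + 0.0521)^5
Discount factor: (1.0521)^5 = 1.289096
PV = $39,150.00 / 1.289096 = $30,370.13

$30,370.13


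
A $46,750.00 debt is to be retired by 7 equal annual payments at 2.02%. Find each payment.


Formula: PMT = PV * r / (1 - (1+r)^(-n))
Denominator: 1 - (1 + 0.0202)^(-7) = 0.130634
Numerator: $46,750.00 * 0.0202 = 944.35
PMT = 944.35 / 0.130634 = $7,228.99

$7,228.99


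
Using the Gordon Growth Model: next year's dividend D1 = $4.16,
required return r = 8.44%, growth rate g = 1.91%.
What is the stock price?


Formula: P = D1 / (r - g)
Spread: r - g = 0.0844 - 0.0191 = 0.0653
Substituting: P = $4.16 / 0.0653
P = $63.71

$63.71


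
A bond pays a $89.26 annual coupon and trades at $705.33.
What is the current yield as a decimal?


Formula: Current yield = annual coupon / price
Substituting: CY = $89.26 / $705.33
CY = 0.126551

0.126551


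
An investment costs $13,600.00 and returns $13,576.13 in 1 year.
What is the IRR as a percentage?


Formula: IRR = C1/C0 - 1
Substituting: IRR = $13,576.13 / $13,600.00 - 1
Ratio: 0.998245 - 1 = -0.001755
IRR = -0.1755%

-0.1755%


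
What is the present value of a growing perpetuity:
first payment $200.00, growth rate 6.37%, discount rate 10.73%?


Formula: PV = C / (r - g)
Spread: r - g = 0.1073 - 0.0637 = 0.0436
Substituting: PV = $200.00 / 0.0436
PV = $4,587.16

$4,587.16


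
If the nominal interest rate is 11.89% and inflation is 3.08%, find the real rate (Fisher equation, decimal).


Formula: (1 + r_real) = (1 + r_nom) / (1 + inflation)
Substituting: (1 + r_real) = 1.1189 / 1.0308
(1 + r_real) = 1.085468
r_real = 1.085468 - 1 = 0.085468

0.085468


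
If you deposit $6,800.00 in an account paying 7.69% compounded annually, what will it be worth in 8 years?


Formula: FV = P * (1 + r)^n
Substituting: FV = $6,800.00 * (1 + 0.0769)^8
Growth factor: (1.0769)^8 = 1.808852
FV = $6,800.00 * 1.808852 = $12,300.19

$12,300.19


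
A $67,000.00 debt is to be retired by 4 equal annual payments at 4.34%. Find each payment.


Formula: PMT = PV * r / (1 - (1+r)^(-n))
Denominator: 1 - (1 + 0.0434)^(-4) = 0.156283
Numerator: $67,000.00 * 0.0434 = 2907.8
PMT = 2907.8 / 0.156283 = $18,605.96

$18,605.96


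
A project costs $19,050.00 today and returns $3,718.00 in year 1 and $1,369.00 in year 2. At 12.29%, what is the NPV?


Formula: NPV = C0 + C1/(1+r) + C2/(1+r)^2
Discount C1: $3,718.00 / (1 + 0.1229) = $3,311.07
Discount C2: $1,369.00 / (1 + 0.1229)^2 = $1,085.73
NPV = -$19,050.00 + $3,311.07 + $1,085.73 = -$14,653.20

-$14,653.20


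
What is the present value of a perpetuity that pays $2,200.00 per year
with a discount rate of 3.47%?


Formula: PV = C / r
Substituting: PV = $2,200.00 / 0.0347
PV = $63,400.58

$63,400.58


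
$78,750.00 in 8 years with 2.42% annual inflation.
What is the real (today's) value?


Formula: Real value = nominal / (1 + inflation)^years
Price level: (1 + 0.0242)^8 = 1.210816
Real value = $78,750.00 / 1.210816 = $65,038.78

$65,038.78


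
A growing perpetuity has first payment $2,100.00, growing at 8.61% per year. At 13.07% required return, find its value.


Formula: PV = C / (r - g)
Spread: r - g = 0.1307 - 0.0861 = 0.0446
Substituting: PV = $2,100.00 / 0.0446
PV = $47,085.20

$47,085.20


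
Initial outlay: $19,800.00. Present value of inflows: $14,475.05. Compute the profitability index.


Formula: PI = PV(cash flows) / initial investment
Substituting: PI = $14,475.05 / $19,800.00
PI = 0.7311

0.7311


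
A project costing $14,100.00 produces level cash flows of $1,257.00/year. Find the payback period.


Formula: Payback = investment / annual cash flow
Substituting: Payback = $14,100.00 / $1,257.00
Payback = 11.2172 years

11.2172 years


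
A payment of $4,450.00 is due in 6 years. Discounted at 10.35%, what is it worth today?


Formula: PV = FV / (1 + r)^n
Substituting: PV = $4,450.00 / (1 + 0.1035)^6
Discount factor: (1.1035)^6 = 1.805652
PV = $4,450.00 / 1.805652 = $2,464.48

$2,464.48


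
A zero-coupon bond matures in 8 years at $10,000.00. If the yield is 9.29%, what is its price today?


Formula: Price = FV / (1 + r)^n
Substituting: Price = $10,000.00 / (1 + 0.0929)^8
Discount factor: (1.0929)^8 = 2.03537
Price = $10,000.00 / 2.03537 = $4,913.11

$4,913.11


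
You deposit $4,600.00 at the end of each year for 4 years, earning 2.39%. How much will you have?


Formula: FV = PMT * ((1+r)^n - 1) / r
Growth factor: (1 + 0.0239)^4 = 1.099082
Numerator: 1.099082 - 1 = 0.099082
FV = $4,600.00 * 0.099082 / 0.0239 = $19,070.21

$19,070.21


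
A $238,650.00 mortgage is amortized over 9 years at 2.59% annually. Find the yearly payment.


Formula: PMT = PV * r / (1 - (1+r)^(-n))
Denominator: 1 - (1 + 0.0259)^(-9) = 0.205572
Numerator: $238,650.00 * 0.0259 = 6181.035
PMT = 6181.035 / 0.205572 = $30,067.55

$30,067.55


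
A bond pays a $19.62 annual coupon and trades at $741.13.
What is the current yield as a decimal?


Formula: Current yield = annual coupon / price
Substituting: CY = $19.62 / $741.13
CY = 0.026473

0.026473


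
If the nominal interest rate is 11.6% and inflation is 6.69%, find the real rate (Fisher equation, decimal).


Formula: (1 + r_real) = (1 + r_nom) / (1 + inflation)
Substituting: (1 + r_real) = 1.116 / 1.0669
(1 + r_real) = 1.046021
r_real = 1.046021 - 1 = 0.046021

0.046021


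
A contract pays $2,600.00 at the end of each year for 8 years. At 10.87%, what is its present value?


Formula: PV = PMT * (1 - (1+r)^(-n)) / r
Discount factor: (1 + 0.1087)^(-8) = 0.438014
Bracket: 1 - 0.438014 = 0.561986
PV = $2,600.00 * 0.561986 / 0.1087 = $13,442.18

$13,442.18


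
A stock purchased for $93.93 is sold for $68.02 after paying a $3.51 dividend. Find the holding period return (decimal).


Formula: HPR = (P1 - P0 + D) / P0
Gain: $68.02 - $93.93 + $3.51 = -$22.40
HPR = -$22.40 / $93.93 = -0.2385

-0.2385


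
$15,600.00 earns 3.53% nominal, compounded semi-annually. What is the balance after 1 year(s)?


Formula: FV = P * (1 + r/m)^(m*t)
Period rate: r/m = 0.0353 / 2 = 0.01765
Total periods: m*t = 2 * 1 = 2
Growth factor: (1 + 0.01765)^2 = 1.035612
FV = $15,600.00 * 1.035612 = $16,155.54

$16,155.54


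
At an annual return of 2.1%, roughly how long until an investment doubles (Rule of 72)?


Formula: Years ≈ 72 / r
Substituting: Years ≈ 72 / 2.1
Years ≈ 34.3

34.3 years


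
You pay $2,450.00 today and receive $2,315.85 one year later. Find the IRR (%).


Formula: IRR = C1/C0 - 1
Substituting: IRR = $2,315.85 / $2,450.00 - 1
Ratio: 0.945245 - 1 = -0.054755
IRR = -5.4755%

-5.4755%


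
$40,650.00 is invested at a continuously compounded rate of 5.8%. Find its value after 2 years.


Formula: FV = P * e^(r*t)
Exponent: r*t = 0.058 * 2 = 0.116
e^(0.116) = 1.122996
FV = $40,650.00 * 1.122996 = $45,649.78

$45,649.78


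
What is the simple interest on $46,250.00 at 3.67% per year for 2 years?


Formula: I = P * r * t
Substituting: I = $46,250.00 * 0.0367 * 2
Step: I = $46,250.00 * 0.0734
I = $3,394.75

$3,394.75


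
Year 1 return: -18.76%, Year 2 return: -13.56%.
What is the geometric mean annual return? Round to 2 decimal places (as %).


Formula: Geometric mean = ((1+r1)*(1+r2))^(1/2) - 1
Product: (1 + -0.1876) * (1 + -0.1356) = 0.8124 * 0.8644 = 0.702239
Square root: 0.702239^0.5 = 0.837997
Geometric mean = 0.837997 - 1 = -0.162003
As percentage: -16.20%

-16.20%


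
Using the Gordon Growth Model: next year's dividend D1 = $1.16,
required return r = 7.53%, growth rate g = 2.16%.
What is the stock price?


Formula: P = D1 / (r - g)
Spread: r - g = 0.0753 - 0.0216 = 0.0537
Substituting: P = $1.16 / 0.0537
P = $21.60

$21.60


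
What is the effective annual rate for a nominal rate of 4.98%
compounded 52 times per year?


Formula: EAR = (1 + r/m)^m - 1
Period rate: r/m = 0.0498 / 52 = 0.000958
Compounding: (1 + 0.000958)^52 = 1.051036
EAR = 1.051036 - 1 = 0.051036

0.051036


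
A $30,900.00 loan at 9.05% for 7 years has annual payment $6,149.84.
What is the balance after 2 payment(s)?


Formula: Balance = PV*(1+r)^k - PMT*((1+r)^k - 1)/r
Growth: (1 + 0.0905)^2 = 1.18919
Accumulated factor: ((1+r)^k - 1)/r = 2.0905
Balance = $30,900.00 * 1.18919 - $6,149.84 * 2.0905
Balance = $23,889.74

$23,889.74


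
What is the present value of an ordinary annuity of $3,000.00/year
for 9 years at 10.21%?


Formula: PV = PMT * (1 - (1+r)^(-n)) / r
Discount factor: (1 + 0.1021)^(-9) = 0.41688
Bracket: 1 - 0.41688 = 0.58312
PV = $3,000.00 * 0.58312 / 0.1021 = $17,133.79

$17,133.79


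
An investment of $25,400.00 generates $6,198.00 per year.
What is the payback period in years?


Formula: Payback = investment / annual cash flow
Substituting: Payback = $25,400.00 / $6,198.00
Payback = 4.0981 years

4.0981 years


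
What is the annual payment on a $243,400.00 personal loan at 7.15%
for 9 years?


Formula: PMT = PV * r / (1 - (1+r)^(-n))
Denominator: 1 - (1 + 0.0715)^(-9) = 0.462881
Numerator: $243,400.00 * 0.0715 = 17403.1
PMT = 17403.1 / 0.462881 = $37,597.34

$37,597.34


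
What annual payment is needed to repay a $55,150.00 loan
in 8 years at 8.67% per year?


Formula: PMT = PV * r / (1 - (1+r)^(-n))
Denominator: 1 - (1 + 0.0867)^(-8) = 0.485811
Numerator: $55,150.00 * 0.0867 = 4781.505
PMT = 4781.505 / 0.485811 = $9,842.31

$9,842.31


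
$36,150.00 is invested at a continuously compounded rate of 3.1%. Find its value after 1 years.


Formula: FV = P * e^(r*t)
Exponent: r*t = 0.031 * 1 = 0.031
e^(0.031) = 1.031486
FV = $36,150.00 * 1.031486 = $37,288.20

$37,288.20


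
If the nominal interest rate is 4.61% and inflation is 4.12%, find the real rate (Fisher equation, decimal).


Formula: (1 + r_real) = (1 + r_nom) / (1 + inflation)
Substituting: (1 + r_real) = 1.0461 / 1.0412
(1 + r_real) = 1.004706
r_real = 1.004706 - 1 = 0.004706

0.004706


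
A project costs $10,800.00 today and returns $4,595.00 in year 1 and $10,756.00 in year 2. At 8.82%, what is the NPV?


Formula: NPV = C0 + C1/(1+r) + C2/(1+r)^2
Discount C1: $4,595.00 / (1 + 0.0882) = $4,222.57
Discount C2: $10,756.00 / (1 + 0.0882)^2 = $9,083.08
NPV = -$10,800.00 + $4,222.57 + $9,083.08 = $2,505.65

$2,505.65


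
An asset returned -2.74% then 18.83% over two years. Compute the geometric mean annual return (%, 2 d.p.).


Formula: Geometric mean = ((1+r1)*(1+r2))^(1/2) - 1
Product: (1 + -0.0274) * (1 + 0.1883) = 0.9726 * 1.1883 = 1.155741
Square root: 1.155741^0.5 = 1.075054
Geometric mean = 1.075054 - 1 = 0.075054
As percentage: 7.51%

7.51%


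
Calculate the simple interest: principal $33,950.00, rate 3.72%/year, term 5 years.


Formula: I = P * r * t
Substituting: I = $33,950.00 * 0.0372 * 5
Step: I = $33,950.00 * 0.186
I = $6,314.70

$6,314.70


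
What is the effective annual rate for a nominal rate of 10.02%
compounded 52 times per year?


Formula: EAR = (1 + r/m)^m - 1
Period rate: r/m = 0.1002 / 52 = 0.001927
Compounding: (1 + 0.001927)^52 = 1.105285
EAR = 1.105285 - 1 = 0.105285

0.105285


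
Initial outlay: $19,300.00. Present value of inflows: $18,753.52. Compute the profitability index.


Formula: PI = PV(cash flows) / initial investment
Substituting: PI = $18,753.52 / $19,300.00
PI = 0.9717

0.9717


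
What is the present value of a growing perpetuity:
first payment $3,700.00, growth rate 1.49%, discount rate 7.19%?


Formula: PV = C / (r - g)
Spread: r - g = 0.0719 - 0.0149 = 0.057
Substituting: PV = $3,700.00 / 0.057
PV = $64,912.28

$64,912.28


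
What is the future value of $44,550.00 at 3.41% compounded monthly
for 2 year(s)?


Formula: FV = P * (1 + r/m)^(m*t)
Period rate: r/m = 0.0341 / 12 = 0.002842
Total periods: m*t = 12 * 2 = 24
Growth factor: (1 + 0.002842)^24 = 1.070476
FV = $44,550.00 * 1.070476 = $47,689.70

$47,689.70


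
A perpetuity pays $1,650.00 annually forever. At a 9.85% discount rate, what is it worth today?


Formula: PV = C / r
Substituting: PV = $1,650.00 / 0.0985
PV = $16,751.27

$16,751.27


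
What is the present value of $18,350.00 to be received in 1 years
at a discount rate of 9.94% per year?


Formula: PV = FV / (1 + r)^n
Substituting: PV = $18,350.00 / (1 + 0.0994)^1
Discount factor: (1.0994)^1 = 1.0994
PV = $18,350.00 / 1.0994 = $16,690.92

$16,690.92


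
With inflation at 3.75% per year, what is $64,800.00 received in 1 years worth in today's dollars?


Formula: Real value = nominal / (1 + inflation)^years
Price level: (1 + 0.0375)^1 = 1.0375
Real value = $64,800.00 / 1.0375 = $62,457.83

$62,457.83


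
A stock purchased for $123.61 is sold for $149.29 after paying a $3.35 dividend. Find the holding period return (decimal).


Formula: HPR = (P1 - P0 + D) / P0
Gain: $149.29 - $123.61 + $3.35 = $29.03
HPR = $29.03 / $123.61 = 0.2349

0.2349


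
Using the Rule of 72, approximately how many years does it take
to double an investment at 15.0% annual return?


Formula: Years ≈ 72 / r
Substituting: Years ≈ 72 / 15.0
Years ≈ 4.8

4.8 years


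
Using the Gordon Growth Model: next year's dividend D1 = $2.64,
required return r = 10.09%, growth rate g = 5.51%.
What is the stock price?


Formula: P = D1 / (r - g)
Spread: r - g = 0.1009 - 0.0551 = 0.0458
Substituting: P = $2.64 / 0.0458
P = $57.64

$57.64


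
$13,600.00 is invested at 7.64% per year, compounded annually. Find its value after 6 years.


Formula: FV = P * (1 + r)^n
Substituting: FV = $13,600.00 * (1 + 0.0764)^6
Growth factor: (1.0764)^6 = 1.5554
FV = $13,600.00 * 1.5554 = $21,153.44

$21,153.44


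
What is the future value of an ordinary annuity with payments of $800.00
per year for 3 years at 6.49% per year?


Formula: FV = PMT * ((1+r)^n - 1) / r
Growth factor: (1 + 0.0649)^3 = 1.207609
Numerator: 1.207609 - 1 = 0.207609
FV = $800.00 * 0.207609 / 0.0649 = $2,559.13

$2,559.13


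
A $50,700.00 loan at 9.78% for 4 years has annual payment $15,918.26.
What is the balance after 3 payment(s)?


Formula: Balance = PV*(1+r)^k - PMT*((1+r)^k - 1)/r
Growth: (1 + 0.0978)^3 = 1.32303
Accumulated factor: ((1+r)^k - 1)/r = 3.302965
Balance = $50,700.00 * 1.32303 - $15,918.26 * 3.302965
Balance = $14,500.17

$14,500.17


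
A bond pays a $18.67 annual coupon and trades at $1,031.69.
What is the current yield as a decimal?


Formula: Current yield = annual coupon / price
Substituting: CY = $18.67 / $1,031.69
CY = 0.018097

0.018097


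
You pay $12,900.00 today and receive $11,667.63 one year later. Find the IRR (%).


Formula: IRR = C1/C0 - 1
Substituting: IRR = $11,667.63 / $12,900.00 - 1
Ratio: 0.904467 - 1 = -0.095533
IRR = -9.5533%

-9.5533%


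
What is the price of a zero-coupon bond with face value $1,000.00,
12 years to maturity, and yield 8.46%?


Formula: Price = FV / (1 + r)^n
Substituting: Price = $1,000.00 / (1 + 0.0846)^12
Discount factor: (1.0846)^12 = 2.649935
Price = $1,000.00 / 2.649935 = $377.37

$377.37


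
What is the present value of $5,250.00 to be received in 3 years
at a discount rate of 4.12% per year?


Formula: PV = FV / (1 + r)^n
Substituting: PV = $5,250.00 / (1 + 0.0412)^3
Discount factor: (1.0412)^3 = 1.128762
PV = $5,250.00 / 1.128762 = $4,651.11

$4,651.11


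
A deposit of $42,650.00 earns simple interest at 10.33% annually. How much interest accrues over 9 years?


Formula: I = P * r * t
Substituting: I = $42,650.00 * 0.1033 * 9
Step: I = $42,650.00 * 0.9297
I = $39,651.71

$39,651.71


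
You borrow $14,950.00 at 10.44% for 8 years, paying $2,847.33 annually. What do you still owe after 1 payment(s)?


Formula: Balance = PV*(1+r)^k - PMT*((1+r)^k - 1)/r
Growth: (1 + 0.1044)^1 = 1.1044
Accumulated factor: ((1+r)^k - 1)/r = 1.0
Balance = $14,950.00 * 1.1044 - $2,847.33 * 1.0
Balance = $13,663.45

$13,663.45


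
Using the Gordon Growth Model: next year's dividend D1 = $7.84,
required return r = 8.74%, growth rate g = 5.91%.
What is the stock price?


Formula: P = D1 / (r - g)
Spread: r - g = 0.0874 - 0.0591 = 0.0283
Substituting: P = $7.84 / 0.0283
P = $277.03

$277.03


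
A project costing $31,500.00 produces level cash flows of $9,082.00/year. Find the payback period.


Formula: Payback = investment / annual cash flow
Substituting: Payback = $31,500.00 / $9,082.00
Payback = 3.4684 years

3.4684 years


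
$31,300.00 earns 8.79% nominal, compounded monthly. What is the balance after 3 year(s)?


Formula: FV = P * (1 + r/m)^(m*t)
Period rate: r/m = 0.0879 / 12 = 0.007325
Total periods: m*t = 12 * 3 = 36
Growth factor: (1 + 0.007325)^36 = 1.300487
FV = $31,300.00 * 1.300487 = $40,705.25

$40,705.25


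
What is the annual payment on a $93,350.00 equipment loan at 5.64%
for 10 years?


Formula: PMT = PV * r / (1 - (1+r)^(-n))
Denominator: 1 - (1 + 0.0564)^(-10) = 0.422282
Numerator: $93,350.00 * 0.0564 = 5264.94
PMT = 5264.94 / 0.422282 = $12,467.84

$12,467.84


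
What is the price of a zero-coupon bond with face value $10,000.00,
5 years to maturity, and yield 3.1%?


Formula: Price = FV / (1 + r)^n
Substituting: Price = $10,000.00 / (1 + 0.031)^5
Discount factor: (1.031)^5 = 1.164913
Price = $10,000.00 / 1.164913 = $8,584.34

$8,584.34


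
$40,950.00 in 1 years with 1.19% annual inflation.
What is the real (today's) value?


Formula: Real value = nominal / (1 + inflation)^years
Price level: (1 + 0.0119)^1 = 1.0119
Real value = $40,950.00 / 1.0119 = $40,468.43

$40,468.43


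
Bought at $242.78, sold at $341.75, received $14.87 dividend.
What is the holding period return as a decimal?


Formula: HPR = (P1 - P0 + D) / P0
Gain: $341.75 - $242.78 + $14.87 = $113.84
HPR = $113.84 / $242.78 = 0.4689

0.4689


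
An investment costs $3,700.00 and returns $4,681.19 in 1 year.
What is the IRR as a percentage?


Formula: IRR = C1/C0 - 1
Substituting: IRR = $4,681.19 / $3,700.00 - 1
Ratio: 1.265186 - 1 = 0.265186
IRR = 26.5186%

26.5186%


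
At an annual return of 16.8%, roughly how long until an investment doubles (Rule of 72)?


Formula: Years ≈ 72 / r
Substituting: Years ≈ 72 / 16.8
Years ≈ 4.3

4.3 years


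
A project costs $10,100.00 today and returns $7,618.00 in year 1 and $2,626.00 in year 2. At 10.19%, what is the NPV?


Formula: NPV = C0 + C1/(1+r) + C2/(1+r)^2
Discount C1: $7,618.00 / (1 + 0.1019) = $6,913.51
Discount C2: $2,626.00 / (1 + 0.1019)^2 = $2,162.77
NPV = -$10,100.00 + $6,913.51 + $2,162.77 = -$1,023.72

-$1,023.72


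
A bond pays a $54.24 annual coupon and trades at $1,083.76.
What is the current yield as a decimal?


Formula: Current yield = annual coupon / price
Substituting: CY = $54.24 / $1,083.76
CY = 0.050048

0.050048


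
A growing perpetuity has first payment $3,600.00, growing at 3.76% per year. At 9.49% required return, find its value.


Formula: PV = C / (r - g)
Spread: r - g = 0.0949 - 0.0376 = 0.0573
Substituting: PV = $3,600.00 / 0.0573
PV = $62,827.23

$62,827.23


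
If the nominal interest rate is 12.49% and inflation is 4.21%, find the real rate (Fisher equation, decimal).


Formula: (1 + r_real) = (1 + r_nom) / (1 + inflation)
Substituting: (1 + r_real) = 1.1249 / 1.0421
(1 + r_real) = 1.079455
r_real = 1.079455 - 1 = 0.079455

0.079455


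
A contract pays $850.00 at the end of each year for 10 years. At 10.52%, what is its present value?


Formula: PV = PMT * (1 - (1+r)^(-n)) / r
Discount factor: (1 + 0.1052)^(-10) = 0.367783
Bracket: 1 - 0.367783 = 0.632217
PV = $850.00 * 0.632217 / 0.1052 = $5,108.22

$5,108.22


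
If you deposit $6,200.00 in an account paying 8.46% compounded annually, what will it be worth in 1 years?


Formula: FV = P * (1 + r)^n
Substituting: FV = $6,200.00 * (1 + 0.0846)^1
Growth factor: (1.0846)^1 = 1.0846
FV = $6,200.00 * 1.0846 = $6,724.52

$6,724.52


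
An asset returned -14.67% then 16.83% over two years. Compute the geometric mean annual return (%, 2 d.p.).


Formula: Geometric mean = ((1+r1)*(1+r2))^(1/2) - 1
Product: (1 + -0.1467) * (1 + 0.1683) = 0.8533 * 1.1683 = 0.99691
Square root: 0.99691^0.5 = 0.998454
Geometric mean = 0.998454 - 1 = -0.001546
As percentage: -0.15%

-0.15%


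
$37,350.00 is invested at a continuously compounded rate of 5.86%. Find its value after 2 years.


Formula: FV = P * e^(r*t)
Exponent: r*t = 0.0586 * 2 = 0.1172
e^(0.1172) = 1.124344
FV = $37,350.00 * 1.124344 = $41,994.26

$41,994.26


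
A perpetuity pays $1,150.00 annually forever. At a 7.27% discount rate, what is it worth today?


Formula: PV = C / r
Substituting: PV = $1,150.00 / 0.0727
PV = $15,818.43

$15,818.43


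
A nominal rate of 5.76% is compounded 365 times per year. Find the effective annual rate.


Formula: EAR = (1 + r/m)^m - 1
Period rate: r/m = 0.0576 / 365 = 0.000158
Compounding: (1 + 0.000158)^365 = 1.059286
EAR = 1.059286 - 1 = 0.059286

0.059286


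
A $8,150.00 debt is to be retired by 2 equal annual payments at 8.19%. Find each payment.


Formula: PMT = PV * r / (1 - (1+r)^(-n))
Denominator: 1 - (1 + 0.0819)^(-2) = 0.14567
Numerator: $8,150.00 * 0.0819 = 667.485
PMT = 667.485 / 0.14567 = $4,582.18

$4,582.18


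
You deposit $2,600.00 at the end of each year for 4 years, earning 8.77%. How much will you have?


Formula: FV = PMT * ((1+r)^n - 1) / r
Growth factor: (1 + 0.0877)^4 = 1.399705
Numerator: 1.399705 - 1 = 0.399705
FV = $2,600.00 * 0.399705 / 0.0877 = $11,849.86

$11,849.86


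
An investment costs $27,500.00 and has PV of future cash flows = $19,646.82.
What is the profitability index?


Formula: PI = PV(cash flows) / initial investment
Substituting: PI = $19,646.82 / $27,500.00
PI = 0.7144

0.7144


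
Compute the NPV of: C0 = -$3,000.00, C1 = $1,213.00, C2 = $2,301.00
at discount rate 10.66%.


Formula: NPV = C0 + C1/(1+r) + C2/(1+r)^2
Discount C1: $1,213.00 / (1 + 0.1066) = $1,096.15
Discount C2: $2,301.00 / (1 + 0.1066)^2 = $1,879.04
NPV = -$3,000.00 + $1,096.15 + $1,879.04 = -$24.81

-$24.81


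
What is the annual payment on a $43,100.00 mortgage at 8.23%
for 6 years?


Formula: PMT = PV * r / (1 - (1+r)^(-n))
Denominator: 1 - (1 + 0.0823)^(-6) = 0.377823
Numerator: $43,100.00 * 0.0823 = 3547.13
PMT = 3547.13 / 0.377823 = $9,388.34

$9,388.34


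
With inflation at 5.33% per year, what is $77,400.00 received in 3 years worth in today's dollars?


Formula: Real value = nominal / (1 + inflation)^years
Price level: (1 + 0.0533)^3 = 1.168574
Real value = $77,400.00 / 1.168574 = $66,234.57

$66,234.57


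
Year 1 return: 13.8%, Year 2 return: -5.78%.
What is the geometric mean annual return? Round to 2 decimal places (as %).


Formula: Geometric mean = ((1+r1)*(1+r2))^(1/2) - 1
Product: (1 + 0.138) * (1 + -0.0578) = 1.138 * 0.9422 = 1.072224
Square root: 1.072224^0.5 = 1.035482
Geometric mean = 1.035482 - 1 = 0.035482
As percentage: 3.55%

3.55%


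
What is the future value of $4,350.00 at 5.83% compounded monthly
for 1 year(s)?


Formula: FV = P * (1 + r/m)^(m*t)
Period rate: r/m = 0.0583 / 12 = 0.004858
Total periods: m*t = 12 * 1 = 12
Growth factor: (1 + 0.004858)^12 = 1.059883
FV = $4,350.00 * 1.059883 = $4,610.49

$4,610.49


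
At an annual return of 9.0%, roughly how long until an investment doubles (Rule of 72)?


Formula: Years ≈ 72 / r
Substituting: Years ≈ 72 / 9.0
Years ≈ 8.0

8.0 years


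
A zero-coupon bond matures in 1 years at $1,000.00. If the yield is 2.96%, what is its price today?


Formula: Price = FV / (1 + r)^n
Substituting: Price = $1,000.00 / (1 + 0.0296)^1
Discount factor: (1.0296)^1 = 1.0296
Price = $1,000.00 / 1.0296 = $971.25

$971.25


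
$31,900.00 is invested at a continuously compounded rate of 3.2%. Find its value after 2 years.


Formula: FV = P * e^(r*t)
Exponent: r*t = 0.032 * 2 = 0.064
e^(0.064) = 1.066092
FV = $31,900.00 * 1.066092 = $34,008.35

$34,008.35


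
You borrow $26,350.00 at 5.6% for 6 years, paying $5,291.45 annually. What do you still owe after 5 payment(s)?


Formula: Balance = PV*(1+r)^k - PMT*((1+r)^k - 1)/r
Growth: (1 + 0.056)^5 = 1.313166
Accumulated factor: ((1+r)^k - 1)/r = 5.592248
Balance = $26,350.00 * 1.313166 - $5,291.45 * 5.592248
Balance = $5,010.82

$5,010.82


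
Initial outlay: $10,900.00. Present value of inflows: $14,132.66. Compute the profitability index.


Formula: PI = PV(cash flows) / initial investment
Substituting: PI = $14,132.66 / $10,900.00
PI = 1.2966

1.2966


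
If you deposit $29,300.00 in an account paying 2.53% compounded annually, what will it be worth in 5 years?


Formula: FV = P * (1 + r)^n
Substituting: FV = $29,300.00 * (1 + 0.0253)^5
Growth factor: (1.0253)^5 = 1.133065
FV = $29,300.00 * 1.133065 = $33,198.80

$33,198.80


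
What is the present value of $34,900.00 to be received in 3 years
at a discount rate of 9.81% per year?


Formula: PV = FV / (1 + r)^n
Substituting: PV = $34,900.00 / (1 + 0.0981)^3
Discount factor: (1.0981)^3 = 1.324115
PV = $34,900.00 / 1.324115 = $26,357.23

$26,357.23


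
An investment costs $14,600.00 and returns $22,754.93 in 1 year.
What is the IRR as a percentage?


Formula: IRR = C1/C0 - 1
Substituting: IRR = $22,754.93 / $14,600.00 - 1
Ratio: 1.558557 - 1 = 0.558557
IRR = 55.8557%

55.8557%


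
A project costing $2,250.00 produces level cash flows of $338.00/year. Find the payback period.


Formula: Payback = investment / annual cash flow
Substituting: Payback = $2,250.00 / $338.00
Payback = 6.6568 years

6.6568 years


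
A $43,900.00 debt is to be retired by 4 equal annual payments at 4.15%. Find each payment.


Formula: PMT = PV * r / (1 - (1+r)^(-n))
Denominator: 1 - (1 + 0.0415)^(-4) = 0.15011
Numerator: $43,900.00 * 0.0415 = 1821.85
PMT = 1821.85 / 0.15011 = $12,136.80

$12,136.80


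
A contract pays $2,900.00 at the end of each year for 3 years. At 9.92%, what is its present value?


Formula: PV = PMT * (1 - (1+r)^(-n)) / r
Discount factor: (1 + 0.0992)^(-3) = 0.752956
Bracket: 1 - 0.752956 = 0.247044
PV = $2,900.00 * 0.247044 / 0.0992 = $7,222.04

$7,222.04


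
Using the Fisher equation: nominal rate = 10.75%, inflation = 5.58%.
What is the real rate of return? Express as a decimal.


Formula: (1 + r_real) = (1 + r_nom) / (1 + inflation)
Substituting: (1 + r_real) = 1.1075 / 1.0558
(1 + r_real) = 1.048968
r_real = 1.048968 - 1 = 0.048968

0.048968


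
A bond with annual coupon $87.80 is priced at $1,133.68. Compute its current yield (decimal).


Formula: Current yield = annual coupon / price
Substituting: CY = $87.80 / $1,133.68
CY = 0.077447

0.077447


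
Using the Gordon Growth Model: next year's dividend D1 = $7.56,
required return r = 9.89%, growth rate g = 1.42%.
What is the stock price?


Formula: P = D1 / (r - g)
Spread: r - g = 0.0989 - 0.0142 = 0.0847
Substituting: P = $7.56 / 0.0847
P = $89.26

$89.26


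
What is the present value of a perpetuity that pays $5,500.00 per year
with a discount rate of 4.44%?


Formula: PV = C / r
Substituting: PV = $5,500.00 / 0.0444
PV = $123,873.87

$123,873.87


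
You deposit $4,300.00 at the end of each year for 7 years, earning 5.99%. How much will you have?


Formula: FV = PMT * ((1+r)^n - 1) / r
Growth factor: (1 + 0.0599)^7 = 1.502638
Numerator: 1.502638 - 1 = 0.502638
FV = $4,300.00 * 0.502638 / 0.0599 = $36,082.50

$36,082.50


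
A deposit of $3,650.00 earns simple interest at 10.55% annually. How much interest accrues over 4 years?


Formula: I = P * r * t
Substituting: I = $3,650.00 * 0.1055 * 4
Step: I = $3,650.00 * 0.422
I = $1,540.30

$1,540.30


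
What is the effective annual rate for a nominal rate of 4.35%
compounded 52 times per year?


Formula: EAR = (1 + r/m)^m - 1
Period rate: r/m = 0.0435 / 52 = 0.000837
Compounding: (1 + 0.000837)^52 = 1.044441
EAR = 1.044441 - 1 = 0.044441

0.044441


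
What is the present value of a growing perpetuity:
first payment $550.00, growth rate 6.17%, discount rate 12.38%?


Formula: PV = C / (r - g)
Spread: r - g = 0.1238 - 0.0617 = 0.0621
Substituting: PV = $550.00 / 0.0621
PV = $8,856.68

$8,856.68


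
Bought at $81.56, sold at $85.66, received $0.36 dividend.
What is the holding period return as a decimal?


Formula: HPR = (P1 - P0 + D) / P0
Gain: $85.66 - $81.56 + $0.36 = $4.46
HPR = $4.46 / $81.56 = 0.0547

0.0547


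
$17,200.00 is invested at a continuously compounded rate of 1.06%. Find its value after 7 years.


Formula: FV = P * e^(r*t)
Exponent: r*t = 0.0106 * 7 = 0.0742
e^(0.0742) = 1.077022
FV = $17,200.00 * 1.077022 = $18,524.78

$18,524.78


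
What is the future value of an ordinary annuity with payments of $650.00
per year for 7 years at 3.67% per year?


Formula: FV = PMT * ((1+r)^n - 1) / r
Growth factor: (1 + 0.0367)^7 = 1.28698
Numerator: 1.28698 - 1 = 0.28698
FV = $650.00 * 0.28698 / 0.0367 = $5,082.75

$5,082.75


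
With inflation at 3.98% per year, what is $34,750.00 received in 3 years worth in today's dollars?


Formula: Real value = nominal / (1 + inflation)^years
Price level: (1 + 0.0398)^3 = 1.124215
Real value = $34,750.00 / 1.124215 = $30,910.45

$30,910.45


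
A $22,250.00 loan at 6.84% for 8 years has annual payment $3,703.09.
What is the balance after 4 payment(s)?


Formula: Balance = PV*(1+r)^k - PMT*((1+r)^k - 1)/r
Growth: (1 + 0.0684)^4 = 1.302973
Accumulated factor: ((1+r)^k - 1)/r = 4.429434
Balance = $22,250.00 * 1.302973 - $3,703.09 * 4.429434
Balance = $12,588.56

$12,588.56


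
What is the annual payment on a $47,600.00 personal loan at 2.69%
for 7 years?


Formula: PMT = PV * r / (1 - (1+r)^(-n))
Denominator: 1 - (1 + 0.0269)^(-7) = 0.16957
Numerator: $47,600.00 * 0.0269 = 1280.44
PMT = 1280.44 / 0.16957 = $7,551.09

$7,551.09


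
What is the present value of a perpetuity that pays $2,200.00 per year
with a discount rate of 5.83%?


Formula: PV = C / r
Substituting: PV = $2,200.00 / 0.0583
PV = $37,735.85

$37,735.85


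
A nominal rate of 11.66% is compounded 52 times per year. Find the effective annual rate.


Formula: EAR = (1 + r/m)^m - 1
Period rate: r/m = 0.1166 / 52 = 0.002242
Compounding: (1 + 0.002242)^52 = 1.123523
EAR = 1.123523 - 1 = 0.123523

0.123523


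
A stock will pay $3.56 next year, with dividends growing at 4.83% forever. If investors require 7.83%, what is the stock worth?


Formula: P = D1 / (r - g)
Spread: r - g = 0.0783 - 0.0483 = 0.03
Substituting: P = $3.56 / 0.03
P = $118.67

$118.67


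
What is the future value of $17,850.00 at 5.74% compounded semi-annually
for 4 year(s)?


Formula: FV = P * (1 + r/m)^(m*t)
Period rate: r/m = 0.0574 / 2 = 0.0287
Total periods: m*t = 2 * 4 = 8
Growth factor: (1 + 0.0287)^8 = 1.254036
FV = $17,850.00 * 1.254036 = $22,384.54

$22,384.54


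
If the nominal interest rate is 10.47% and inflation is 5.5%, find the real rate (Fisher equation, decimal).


Formula: (1 + r_real) = (1 + r_nom) / (1 + inflation)
Substituting: (1 + r_real) = 1.1047 / 1.055
(1 + r_real) = 1.047109
r_real = 1.047109 - 1 = 0.047109

0.047109


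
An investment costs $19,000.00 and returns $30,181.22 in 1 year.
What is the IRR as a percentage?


Formula: IRR = C1/C0 - 1
Substituting: IRR = $30,181.22 / $19,000.00 - 1
Ratio: 1.588485 - 1 = 0.588485
IRR = 58.8485%

58.8485%


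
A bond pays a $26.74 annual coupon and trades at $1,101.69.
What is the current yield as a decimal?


Formula: Current yield = annual coupon / price
Substituting: CY = $26.74 / $1,101.69
CY = 0.024272

0.024272


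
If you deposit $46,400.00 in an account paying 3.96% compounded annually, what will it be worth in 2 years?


Formula: FV = P * (1 + r)^n
Substituting: FV = $46,400.00 * (1 + 0.0396)^2
Growth factor: (1.0396)^2 = 1.080768
FV = $46,400.00 * 1.080768 = $50,147.64

$50,147.64


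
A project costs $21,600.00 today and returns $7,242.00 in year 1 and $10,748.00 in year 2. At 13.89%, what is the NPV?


Formula: NPV = C0 + C1/(1+r) + C2/(1+r)^2
Discount C1: $7,242.00 / (1 + 0.1389) = $6,358.77
Discount C2: $10,748.00 / (1 + 0.1389)^2 = $8,286.22
NPV = -$21,600.00 + $6,358.77 + $8,286.22 = -$6,955.01

-$6,955.01


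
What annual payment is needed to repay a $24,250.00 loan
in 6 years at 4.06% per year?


Formula: PMT = PV * r / (1 - (1+r)^(-n))
Denominator: 1 - (1 + 0.0406)^(-6) = 0.212416
Numerator: $24,250.00 * 0.0406 = 984.55
PMT = 984.55 / 0.212416 = $4,635.02

$4,635.02


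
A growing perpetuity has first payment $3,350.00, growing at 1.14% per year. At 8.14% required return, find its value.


Formula: PV = C / (r - g)
Spread: r - g = 0.0814 - 0.0114 = 0.07
Substituting: PV = $3,350.00 / 0.07
PV = $47,857.14

$47,857.14


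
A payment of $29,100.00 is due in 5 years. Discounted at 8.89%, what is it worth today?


Formula: PV = FV / (1 + r)^n
Substituting: PV = $29,100.00 / (1 + 0.0889)^5
Discount factor: (1.0889)^5 = 1.530876
PV = $29,100.00 / 1.530876 = $19,008.73

$19,008.73


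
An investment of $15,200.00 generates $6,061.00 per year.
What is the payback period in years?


Formula: Payback = investment / annual cash flow
Substituting: Payback = $15,200.00 / $6,061.00
Payback = 2.5078 years

2.5078 years


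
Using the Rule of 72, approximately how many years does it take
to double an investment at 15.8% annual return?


Formula: Years ≈ 72 / r
Substituting: Years ≈ 72 / 15.8
Years ≈ 4.6

4.6 years


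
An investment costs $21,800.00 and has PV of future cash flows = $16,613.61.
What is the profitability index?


Formula: PI = PV(cash flows) / initial investment
Substituting: PI = $16,613.61 / $21,800.00
PI = 0.7621

0.7621


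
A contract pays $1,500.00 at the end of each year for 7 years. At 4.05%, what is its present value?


Formula: PV = PMT * (1 - (1+r)^(-n)) / r
Discount factor: (1 + 0.0405)^(-7) = 0.757365
Bracket: 1 - 0.757365 = 0.242635
PV = $1,500.00 * 0.242635 / 0.0405 = $8,986.47

$8,986.47


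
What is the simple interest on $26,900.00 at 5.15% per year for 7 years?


Formula: I = P * r * t
Substituting: I = $26,900.00 * 0.0515 * 7
Step: I = $26,900.00 * 0.3605
I = $9,697.45

$9,697.45


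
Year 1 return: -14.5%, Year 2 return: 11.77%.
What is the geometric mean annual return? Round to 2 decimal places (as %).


Formula: Geometric mean = ((1+r1)*(1+r2))^(1/2) - 1
Product: (1 + -0.145) * (1 + 0.1177) = 0.855 * 1.1177 = 0.955634
Square root: 0.955634^0.5 = 0.977565
Geometric mean = 0.977565 - 1 = -0.022435
As percentage: -2.24%

-2.24%


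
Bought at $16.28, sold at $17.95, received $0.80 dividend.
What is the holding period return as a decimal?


Formula: HPR = (P1 - P0 + D) / P0
Gain: $17.95 - $16.28 + $0.80 = $2.47
HPR = $2.47 / $16.28 = 0.1517

0.1517


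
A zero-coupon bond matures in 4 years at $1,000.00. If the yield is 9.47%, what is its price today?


Formula: Price = FV / (1 + r)^n
Substituting: Price = $1,000.00 / (1 + 0.0947)^4
Discount factor: (1.0947)^4 = 1.436086
Price = $1,000.00 / 1.436086 = $696.34

$696.34


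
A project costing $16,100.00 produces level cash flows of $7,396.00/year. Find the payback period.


Formula: Payback = investment / annual cash flow
Substituting: Payback = $16,100.00 / $7,396.00
Payback = 2.1769 years

2.1769 years


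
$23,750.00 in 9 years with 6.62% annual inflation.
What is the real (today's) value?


Formula: Real value = nominal / (1 + inflation)^years
Price level: (1 + 0.0662)^9 = 1.780525
Real value = $23,750.00 / 1.780525 = $13,338.76

$13,338.76


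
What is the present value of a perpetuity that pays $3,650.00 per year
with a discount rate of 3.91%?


Formula: PV = C / r
Substituting: PV = $3,650.00 / 0.0391
PV = $93,350.38

$93,350.38


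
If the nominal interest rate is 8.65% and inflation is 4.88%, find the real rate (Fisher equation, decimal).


Formula: (1 + r_real) = (1 + r_nom) / (1 + inflation)
Substituting: (1 + r_real) = 1.0865 / 1.0488
(1 + r_real) = 1.035946
r_real = 1.035946 - 1 = 0.035946

0.035946
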